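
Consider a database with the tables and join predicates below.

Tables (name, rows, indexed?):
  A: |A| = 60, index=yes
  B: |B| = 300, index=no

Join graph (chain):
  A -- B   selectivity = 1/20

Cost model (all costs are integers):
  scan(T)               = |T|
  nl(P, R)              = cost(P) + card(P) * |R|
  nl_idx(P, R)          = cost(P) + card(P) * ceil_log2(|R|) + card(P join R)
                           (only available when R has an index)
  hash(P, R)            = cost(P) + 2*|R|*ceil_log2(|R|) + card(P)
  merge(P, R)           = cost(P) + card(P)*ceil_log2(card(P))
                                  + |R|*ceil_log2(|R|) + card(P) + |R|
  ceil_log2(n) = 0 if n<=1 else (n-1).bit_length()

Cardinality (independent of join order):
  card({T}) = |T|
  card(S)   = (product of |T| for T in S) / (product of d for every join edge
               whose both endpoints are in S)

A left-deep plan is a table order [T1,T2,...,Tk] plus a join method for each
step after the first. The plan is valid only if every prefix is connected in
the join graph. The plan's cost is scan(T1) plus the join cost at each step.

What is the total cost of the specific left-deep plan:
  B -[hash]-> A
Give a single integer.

1320

step 1: scan B: cost=300, card=300
step 2: join A via hash
    card(P join A) = 300*60/(20) = 900
    cost = 300 + 2*60*6 + 300 = 1320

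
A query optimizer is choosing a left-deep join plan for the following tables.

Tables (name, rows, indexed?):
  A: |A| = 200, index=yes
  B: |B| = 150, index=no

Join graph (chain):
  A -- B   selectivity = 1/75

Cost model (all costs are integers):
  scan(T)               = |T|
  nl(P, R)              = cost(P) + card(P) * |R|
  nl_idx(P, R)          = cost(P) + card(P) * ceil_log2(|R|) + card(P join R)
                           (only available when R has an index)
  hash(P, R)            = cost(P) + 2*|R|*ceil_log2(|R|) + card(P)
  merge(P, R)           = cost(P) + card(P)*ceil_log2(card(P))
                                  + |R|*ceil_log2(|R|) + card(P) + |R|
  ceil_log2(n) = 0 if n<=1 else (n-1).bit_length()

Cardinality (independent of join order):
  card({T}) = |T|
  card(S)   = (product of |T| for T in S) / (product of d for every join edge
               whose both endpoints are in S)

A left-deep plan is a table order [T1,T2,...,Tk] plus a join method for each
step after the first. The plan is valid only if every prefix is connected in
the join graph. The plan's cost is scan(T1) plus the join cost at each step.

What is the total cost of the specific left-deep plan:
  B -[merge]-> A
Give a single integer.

step 1: scan B: cost=150, card=150
step 2: join A via merge
    card(P join A) = 150*200/(75) = 400
    cost = 150 + 150*8 + 200*8 + 150 + 200 = 3300

3300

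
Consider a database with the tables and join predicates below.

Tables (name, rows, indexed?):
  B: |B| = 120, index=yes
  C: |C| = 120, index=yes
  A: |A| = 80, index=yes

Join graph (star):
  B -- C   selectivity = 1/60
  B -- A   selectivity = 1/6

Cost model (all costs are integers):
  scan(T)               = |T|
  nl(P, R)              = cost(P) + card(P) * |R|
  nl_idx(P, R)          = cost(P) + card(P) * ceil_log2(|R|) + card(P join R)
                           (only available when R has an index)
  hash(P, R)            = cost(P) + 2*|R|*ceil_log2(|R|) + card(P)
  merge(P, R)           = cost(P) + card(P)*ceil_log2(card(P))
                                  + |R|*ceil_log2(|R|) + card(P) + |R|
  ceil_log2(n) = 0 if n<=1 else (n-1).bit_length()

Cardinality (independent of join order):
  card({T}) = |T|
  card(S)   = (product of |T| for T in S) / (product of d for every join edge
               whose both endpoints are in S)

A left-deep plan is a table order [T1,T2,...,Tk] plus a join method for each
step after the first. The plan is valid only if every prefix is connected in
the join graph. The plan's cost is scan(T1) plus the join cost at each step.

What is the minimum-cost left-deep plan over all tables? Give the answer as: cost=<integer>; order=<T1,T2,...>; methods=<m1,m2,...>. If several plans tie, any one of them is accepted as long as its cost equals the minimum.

cost=2560; order=B,C,A; methods=nl_idx,hash

Selinger DP (subsets sized 1..n):
  {B}: scan cost=120, card=120
  {C}: scan cost=120, card=120
  {A}: scan cost=80, card=80
  {BC}: card=240; try (C,nl_idx)→1200, (B,nl_idx)→1200, (C,hash)→1920, (B,hash)→1920, (C,merge)→2040, (B,merge)→2040 …(+2); best=1200 via (C,nl_idx)
  {AB}: card=1600; try (A,hash)→1360, (B,merge)→1680, (A,merge)→1720, (B,hash)→1840, (B,nl_idx)→2240, (A,nl_idx)→2560 …(+2); best=1360 via (A,hash)
  {ABC}: card=3200; try (A,hash)→2560, (A,merge)→4000, (C,hash)→4640, (A,nl_idx)→6080, (C,nl_idx)→15760, (A,nl)→20400 …(+2); best=2560 via (A,hash)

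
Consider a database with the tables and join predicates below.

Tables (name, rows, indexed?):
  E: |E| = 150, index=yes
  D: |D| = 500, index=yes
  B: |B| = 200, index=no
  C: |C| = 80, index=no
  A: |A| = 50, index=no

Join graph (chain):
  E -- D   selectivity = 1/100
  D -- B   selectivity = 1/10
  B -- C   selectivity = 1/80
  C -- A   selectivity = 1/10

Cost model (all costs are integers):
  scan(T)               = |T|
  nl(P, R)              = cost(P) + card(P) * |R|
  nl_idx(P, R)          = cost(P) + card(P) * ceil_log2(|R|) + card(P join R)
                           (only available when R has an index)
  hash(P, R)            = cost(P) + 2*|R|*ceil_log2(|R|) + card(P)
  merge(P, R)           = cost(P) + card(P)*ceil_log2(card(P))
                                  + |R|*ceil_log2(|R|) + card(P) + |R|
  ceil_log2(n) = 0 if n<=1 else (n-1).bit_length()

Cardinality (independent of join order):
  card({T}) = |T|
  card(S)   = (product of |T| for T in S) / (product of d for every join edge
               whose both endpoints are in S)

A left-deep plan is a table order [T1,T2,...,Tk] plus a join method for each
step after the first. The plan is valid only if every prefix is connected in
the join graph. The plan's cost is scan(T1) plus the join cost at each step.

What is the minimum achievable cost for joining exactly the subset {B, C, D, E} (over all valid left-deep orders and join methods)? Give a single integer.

20720

Selinger DP over subsets of {B,C,D,E}:
  {E}: scan cost=150, card=150
  {D}: scan cost=500, card=500
  {B}: scan cost=200, card=200
  {C}: scan cost=80, card=80
  {DE}: card=750; try (D,nl_idx)→2250, (E,hash)→3400, (E,nl_idx)→5250, (D,merge)→6500, (E,merge)→6850, (D,hash)→9300 …(+2); best=2250 via (D,nl_idx)
  {BD}: card=10000; try (B,hash)→4200, (D,merge)→7000, (B,merge)→7300, (D,hash)→9400, (D,nl_idx)→12000, (D,nl)→100200 …(+1); best=4200 via (B,hash)
  {BC}: card=200; try (C,hash)→1520, (B,merge)→2520, (C,merge)→2640, (B,hash)→3360, (B,nl)→16080, (C,nl)→16200; best=1520 via (C,hash)
  {BDE}: card=15000; try (B,hash)→6200, (B,merge)→12300, (E,hash)→16600, (E,nl_idx)→99200, (B,nl)→152250, (E,merge)→155550 …(+1); best=6200 via (B,hash)
  {BCD}: card=10000; try (D,merge)→8320, (D,hash)→10720, (D,nl_idx)→13320, (C,hash)→15320, (D,nl)→101520, (C,merge)→154840 …(+1); best=8320 via (D,merge)
  {BCDE}: card=15000; try (E,hash)→20720, (C,hash)→22320, (E,nl_idx)→103320, (E,merge)→159670, (C,merge)→231840, (C,nl)→1206200 …(+1); best=20720 via (E,hash)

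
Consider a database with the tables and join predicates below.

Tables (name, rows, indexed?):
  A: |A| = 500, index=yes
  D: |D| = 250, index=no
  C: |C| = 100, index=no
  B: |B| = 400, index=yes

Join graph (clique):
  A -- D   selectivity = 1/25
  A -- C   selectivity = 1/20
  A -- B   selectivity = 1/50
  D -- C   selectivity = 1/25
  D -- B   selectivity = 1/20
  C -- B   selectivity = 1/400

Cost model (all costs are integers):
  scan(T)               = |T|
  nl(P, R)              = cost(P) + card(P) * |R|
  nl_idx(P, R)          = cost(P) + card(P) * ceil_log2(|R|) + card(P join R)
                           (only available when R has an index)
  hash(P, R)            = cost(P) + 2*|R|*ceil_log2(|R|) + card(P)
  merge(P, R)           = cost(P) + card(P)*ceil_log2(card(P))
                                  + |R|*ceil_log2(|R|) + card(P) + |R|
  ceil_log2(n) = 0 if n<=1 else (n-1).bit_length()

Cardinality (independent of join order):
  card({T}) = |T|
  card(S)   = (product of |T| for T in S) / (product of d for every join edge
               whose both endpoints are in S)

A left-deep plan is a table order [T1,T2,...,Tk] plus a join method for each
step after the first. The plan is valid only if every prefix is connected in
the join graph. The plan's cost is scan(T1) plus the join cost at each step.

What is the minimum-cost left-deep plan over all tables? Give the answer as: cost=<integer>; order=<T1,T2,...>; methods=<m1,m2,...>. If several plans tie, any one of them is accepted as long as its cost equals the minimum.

cost=4601; order=C,B,D,A; methods=nl_idx,merge,nl_idx

Selinger DP (subsets sized 1..n):
  {A}: scan cost=500, card=500
  {D}: scan cost=250, card=250
  {C}: scan cost=100, card=100
  {B}: scan cost=400, card=400
  {AD}: card=5000; try (D,hash)→5000, (A,merge)→7500, (A,nl_idx)→7500, (D,merge)→7750, (A,hash)→9500, (A,nl)→125250 …(+1); best=5000 via (D,hash)
  {AC}: card=2500; try (C,hash)→2400, (A,nl_idx)→3500, (A,merge)→5900, (C,merge)→6300, (A,hash)→9200, (A,nl)→50100 …(+1); best=2400 via (C,hash)
  {AB}: card=4000; try (A,nl_idx)→8000, (B,hash)→8200, (B,nl_idx)→9000, (A,merge)→9400, (B,merge)→9500, (A,hash)→9800 …(+2); best=8000 via (A,nl_idx)
  {CD}: card=1000; try (C,hash)→1900, (D,merge)→3150, (C,merge)→3300, (D,hash)→4200, (D,nl)→25100, (C,nl)→25250; best=1900 via (C,hash)
  {BD}: card=5000; try (D,hash)→4800, (B,merge)→6500, (D,merge)→6650, (B,nl_idx)→7500, (B,hash)→7700, (B,nl)→100250 …(+1); best=4800 via (D,hash)
  {BC}: card=100; try (B,nl_idx)→1100, (C,hash)→2200, (B,merge)→4900, (C,merge)→5200, (B,hash)→7400, (B,nl)→40100 …(+1); best=1100 via (B,nl_idx)
  {ACD}: card=1000; try (D,hash)→8900, (C,hash)→11400, (A,hash)→11900, (A,nl_idx)→11900, (A,merge)→17900, (D,merge)→37150 …(+4); best=8900 via (D,hash)
  {ABD}: card=2000; try (D,hash)→16000, (B,hash)→17200, (A,hash)→18800, (A,nl_idx)→51800, (B,nl_idx)→52000, (D,merge)→62250 …(+5); best=16000 via (D,hash)
  {ABC}: card=50; try (A,nl_idx)→2050, (A,merge)→6900, (A,hash)→10200, (B,hash)→12100, (C,hash)→13400, (B,nl_idx)→24950 …(+5); best=2050 via (A,nl_idx)
  {BCD}: card=50; try (D,merge)→4150, (D,hash)→5200, (B,hash)→10100, (B,nl_idx)→10950, (C,hash)→11200, (B,merge)→16900 …(+4); best=4150 via (D,merge)
  {ABCD}: card=1; try (A,nl_idx)→4601, (D,merge)→4650, (D,hash)→6100, (A,merge)→9500, (A,hash)→13200, (D,nl)→14550 …(+8); best=4601 via (A,nl_idx)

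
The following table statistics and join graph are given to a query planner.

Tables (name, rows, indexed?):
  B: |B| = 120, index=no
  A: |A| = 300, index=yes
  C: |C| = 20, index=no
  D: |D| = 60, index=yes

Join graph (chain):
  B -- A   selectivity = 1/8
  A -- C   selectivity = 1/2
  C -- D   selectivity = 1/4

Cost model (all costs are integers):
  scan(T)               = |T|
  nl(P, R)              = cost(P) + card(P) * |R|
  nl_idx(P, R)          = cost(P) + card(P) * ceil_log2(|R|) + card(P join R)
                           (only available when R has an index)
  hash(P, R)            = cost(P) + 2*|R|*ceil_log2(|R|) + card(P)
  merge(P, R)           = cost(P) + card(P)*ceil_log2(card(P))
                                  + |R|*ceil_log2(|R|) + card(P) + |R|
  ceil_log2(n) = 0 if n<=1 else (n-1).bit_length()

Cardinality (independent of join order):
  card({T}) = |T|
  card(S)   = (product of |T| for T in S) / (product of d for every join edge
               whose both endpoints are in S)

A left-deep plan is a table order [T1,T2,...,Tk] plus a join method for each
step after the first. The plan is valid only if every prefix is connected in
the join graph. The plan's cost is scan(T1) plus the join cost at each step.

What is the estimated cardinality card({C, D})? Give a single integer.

Tables in S: C(20), D(60)
Edges inside S: C-D(d=4)
numerator = 20 * 60 = 1200
denominator = 4 = 4
card(S) = 1200 / 4 = 300

300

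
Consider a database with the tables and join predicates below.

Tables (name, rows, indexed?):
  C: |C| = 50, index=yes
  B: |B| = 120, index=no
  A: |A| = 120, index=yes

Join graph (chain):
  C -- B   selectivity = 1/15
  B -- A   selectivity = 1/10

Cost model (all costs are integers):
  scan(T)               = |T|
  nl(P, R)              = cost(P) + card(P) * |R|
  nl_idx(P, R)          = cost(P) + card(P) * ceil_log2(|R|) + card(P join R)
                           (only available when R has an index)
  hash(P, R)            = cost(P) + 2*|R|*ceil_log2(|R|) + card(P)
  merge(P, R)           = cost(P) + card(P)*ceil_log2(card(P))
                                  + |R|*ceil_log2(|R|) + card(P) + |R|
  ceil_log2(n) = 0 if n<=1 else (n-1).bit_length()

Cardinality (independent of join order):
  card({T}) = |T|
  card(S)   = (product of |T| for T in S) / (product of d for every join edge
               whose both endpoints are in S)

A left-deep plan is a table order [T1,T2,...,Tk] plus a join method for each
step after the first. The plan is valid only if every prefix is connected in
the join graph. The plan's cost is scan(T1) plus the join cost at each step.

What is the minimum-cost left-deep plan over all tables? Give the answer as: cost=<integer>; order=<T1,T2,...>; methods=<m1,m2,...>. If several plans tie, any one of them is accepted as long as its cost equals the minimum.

cost=2920; order=B,C,A; methods=hash,hash

Selinger DP (subsets sized 1..n):
  {C}: scan cost=50, card=50
  {B}: scan cost=120, card=120
  {A}: scan cost=120, card=120
  {BC}: card=400; try (C,hash)→840, (C,nl_idx)→1240, (B,merge)→1360, (C,merge)→1430, (B,hash)→1780, (B,nl)→6050 …(+1); best=840 via (C,hash)
  {AB}: card=1440; try (B,hash)→1920, (A,hash)→1920, (B,merge)→2040, (A,merge)→2040, (A,nl_idx)→2400, (B,nl)→14520 …(+1); best=1920 via (B,hash)
  {ABC}: card=4800; try (A,hash)→2920, (C,hash)→3960, (A,merge)→5800, (A,nl_idx)→8440, (C,nl_idx)→15360, (C,merge)→19550 …(+2); best=2920 via (A,hash)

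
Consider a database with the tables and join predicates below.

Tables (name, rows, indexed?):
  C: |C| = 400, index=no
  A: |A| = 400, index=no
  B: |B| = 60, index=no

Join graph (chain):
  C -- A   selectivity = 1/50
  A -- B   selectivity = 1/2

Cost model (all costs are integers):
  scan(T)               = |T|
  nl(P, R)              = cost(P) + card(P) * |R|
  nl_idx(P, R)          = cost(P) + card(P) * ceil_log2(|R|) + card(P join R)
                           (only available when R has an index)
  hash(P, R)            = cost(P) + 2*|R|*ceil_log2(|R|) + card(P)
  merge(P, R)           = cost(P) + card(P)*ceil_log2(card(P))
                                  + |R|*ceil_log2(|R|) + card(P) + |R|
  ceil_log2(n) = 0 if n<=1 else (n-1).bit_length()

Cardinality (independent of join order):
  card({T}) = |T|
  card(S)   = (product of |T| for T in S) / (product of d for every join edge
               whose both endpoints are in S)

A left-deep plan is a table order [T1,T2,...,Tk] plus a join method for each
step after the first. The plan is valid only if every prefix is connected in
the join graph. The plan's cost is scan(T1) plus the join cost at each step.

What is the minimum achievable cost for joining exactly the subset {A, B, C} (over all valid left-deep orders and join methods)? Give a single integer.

11920

Selinger DP over subsets of {A,B,C}:
  {C}: scan cost=400, card=400
  {A}: scan cost=400, card=400
  {B}: scan cost=60, card=60
  {AC}: card=3200; try (C,hash)→8000, (A,hash)→8000, (C,merge)→8400, (A,merge)→8400, (C,nl)→160400, (A,nl)→160400; best=8000 via (C,hash)
  {AB}: card=12000; try (B,hash)→1520, (A,merge)→4480, (B,merge)→4820, (A,hash)→7320, (A,nl)→24060, (B,nl)→24400; best=1520 via (B,hash)
  {ABC}: card=96000; try (B,hash)→11920, (C,hash)→20720, (B,merge)→50020, (C,merge)→185520, (B,nl)→200000, (C,nl)→4801520; best=11920 via (B,hash)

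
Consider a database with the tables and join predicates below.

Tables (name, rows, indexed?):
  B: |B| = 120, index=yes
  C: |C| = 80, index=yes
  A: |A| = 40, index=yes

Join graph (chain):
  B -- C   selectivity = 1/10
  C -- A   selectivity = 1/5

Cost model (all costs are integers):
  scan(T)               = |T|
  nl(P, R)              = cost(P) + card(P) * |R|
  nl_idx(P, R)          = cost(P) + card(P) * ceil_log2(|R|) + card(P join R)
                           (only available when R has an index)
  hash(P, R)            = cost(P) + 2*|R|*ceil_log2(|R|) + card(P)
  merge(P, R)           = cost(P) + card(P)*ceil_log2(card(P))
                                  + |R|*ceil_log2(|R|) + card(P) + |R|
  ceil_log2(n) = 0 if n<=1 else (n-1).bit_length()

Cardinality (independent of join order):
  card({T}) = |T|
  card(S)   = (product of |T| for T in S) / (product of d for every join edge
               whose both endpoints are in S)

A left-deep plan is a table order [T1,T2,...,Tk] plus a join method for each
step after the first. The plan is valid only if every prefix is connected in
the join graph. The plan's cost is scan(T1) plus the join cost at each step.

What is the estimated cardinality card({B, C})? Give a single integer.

960

Tables in S: B(120), C(80)
Edges inside S: B-C(d=10)
numerator = 120 * 80 = 9600
denominator = 10 = 10
card(S) = 9600 / 10 = 960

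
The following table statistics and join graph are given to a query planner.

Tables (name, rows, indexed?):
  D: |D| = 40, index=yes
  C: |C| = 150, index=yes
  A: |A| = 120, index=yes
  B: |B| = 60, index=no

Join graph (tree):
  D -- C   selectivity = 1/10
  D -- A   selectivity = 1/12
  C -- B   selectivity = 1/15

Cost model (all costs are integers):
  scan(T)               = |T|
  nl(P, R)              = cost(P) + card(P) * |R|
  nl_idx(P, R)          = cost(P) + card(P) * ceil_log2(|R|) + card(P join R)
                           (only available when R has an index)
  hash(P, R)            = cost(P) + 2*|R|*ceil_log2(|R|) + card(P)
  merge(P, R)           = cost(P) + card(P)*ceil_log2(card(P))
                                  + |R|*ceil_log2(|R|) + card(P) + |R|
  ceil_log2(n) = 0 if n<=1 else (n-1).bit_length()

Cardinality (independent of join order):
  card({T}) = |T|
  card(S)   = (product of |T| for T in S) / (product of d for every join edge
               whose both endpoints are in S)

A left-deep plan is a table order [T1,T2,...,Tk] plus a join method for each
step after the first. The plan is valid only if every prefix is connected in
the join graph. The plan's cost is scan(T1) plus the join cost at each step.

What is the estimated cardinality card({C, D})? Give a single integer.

Tables in S: C(150), D(40)
Edges inside S: D-C(d=10)
numerator = 150 * 40 = 6000
denominator = 10 = 10
card(S) = 6000 / 10 = 600

600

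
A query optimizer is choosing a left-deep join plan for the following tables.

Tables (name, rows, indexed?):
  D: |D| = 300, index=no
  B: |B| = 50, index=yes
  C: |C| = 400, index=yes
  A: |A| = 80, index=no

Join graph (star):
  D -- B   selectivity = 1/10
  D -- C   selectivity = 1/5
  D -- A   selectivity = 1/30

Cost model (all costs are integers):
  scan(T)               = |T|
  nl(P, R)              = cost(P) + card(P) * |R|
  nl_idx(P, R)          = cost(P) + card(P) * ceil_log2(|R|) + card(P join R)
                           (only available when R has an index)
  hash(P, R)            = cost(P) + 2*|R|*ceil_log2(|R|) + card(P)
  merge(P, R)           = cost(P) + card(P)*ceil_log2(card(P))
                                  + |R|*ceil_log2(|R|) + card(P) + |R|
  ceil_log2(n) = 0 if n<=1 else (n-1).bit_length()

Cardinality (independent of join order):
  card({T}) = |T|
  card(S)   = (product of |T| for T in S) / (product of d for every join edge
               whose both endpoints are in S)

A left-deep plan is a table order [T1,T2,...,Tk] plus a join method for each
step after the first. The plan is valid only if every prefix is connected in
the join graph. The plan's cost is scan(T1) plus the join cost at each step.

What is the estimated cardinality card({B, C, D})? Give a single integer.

120000

Tables in S: B(50), C(400), D(300)
Edges inside S: D-B(d=10), D-C(d=5)
numerator = 50 * 400 * 300 = 6000000
denominator = 10 * 5 = 50
card(S) = 6000000 / 50 = 120000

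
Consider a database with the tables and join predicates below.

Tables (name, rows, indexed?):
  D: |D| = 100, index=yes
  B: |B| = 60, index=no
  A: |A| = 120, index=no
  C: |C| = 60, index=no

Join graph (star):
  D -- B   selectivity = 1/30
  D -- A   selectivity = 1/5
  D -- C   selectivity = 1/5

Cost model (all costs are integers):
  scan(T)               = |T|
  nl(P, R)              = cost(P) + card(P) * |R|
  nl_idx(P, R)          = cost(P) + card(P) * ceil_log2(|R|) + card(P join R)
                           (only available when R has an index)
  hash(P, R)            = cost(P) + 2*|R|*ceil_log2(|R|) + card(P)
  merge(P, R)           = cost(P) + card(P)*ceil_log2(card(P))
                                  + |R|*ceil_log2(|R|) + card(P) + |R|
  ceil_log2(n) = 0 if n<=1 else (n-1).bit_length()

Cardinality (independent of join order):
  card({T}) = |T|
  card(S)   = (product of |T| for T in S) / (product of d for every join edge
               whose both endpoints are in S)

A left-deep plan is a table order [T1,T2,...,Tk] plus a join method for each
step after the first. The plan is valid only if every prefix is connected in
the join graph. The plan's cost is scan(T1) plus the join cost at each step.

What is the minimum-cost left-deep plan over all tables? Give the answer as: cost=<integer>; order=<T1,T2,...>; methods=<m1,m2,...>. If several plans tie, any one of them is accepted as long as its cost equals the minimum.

cost=5680; order=B,D,C,A; methods=nl_idx,hash,hash

Selinger DP (subsets sized 1..n):
  {D}: scan cost=100, card=100
  {B}: scan cost=60, card=60
  {A}: scan cost=120, card=120
  {C}: scan cost=60, card=60
  {BD}: card=200; try (D,nl_idx)→680, (B,hash)→920, (D,merge)→1280, (B,merge)→1320, (D,hash)→1520, (D,nl)→6060 …(+1); best=680 via (D,nl_idx)
  {AD}: card=2400; try (D,hash)→1640, (A,merge)→1860, (D,merge)→1880, (A,hash)→1880, (D,nl_idx)→3360, (A,nl)→12100 …(+1); best=1640 via (D,hash)
  {CD}: card=1200; try (C,hash)→920, (D,merge)→1280, (C,merge)→1320, (D,hash)→1520, (D,nl_idx)→1680, (D,nl)→6060 …(+1); best=920 via (C,hash)
  {ABD}: card=4800; try (A,hash)→2560, (A,merge)→3440, (B,hash)→4760, (A,nl)→24680, (B,merge)→33260, (B,nl)→145640; best=2560 via (A,hash)
  {BCD}: card=2400; try (C,hash)→1600, (B,hash)→2840, (C,merge)→2900, (C,nl)→12680, (B,merge)→15740, (B,nl)→72920; best=1600 via (C,hash)
  {ACD}: card=28800; try (A,hash)→3800, (C,hash)→4760, (A,merge)→16280, (C,merge)→33260, (A,nl)→144920, (C,nl)→145640; best=3800 via (A,hash)
  {ABCD}: card=57600; try (A,hash)→5680, (C,hash)→8080, (B,hash)→33320, (A,merge)→33760, (C,merge)→70180, (A,nl)→289600 …(+3); best=5680 via (A,hash)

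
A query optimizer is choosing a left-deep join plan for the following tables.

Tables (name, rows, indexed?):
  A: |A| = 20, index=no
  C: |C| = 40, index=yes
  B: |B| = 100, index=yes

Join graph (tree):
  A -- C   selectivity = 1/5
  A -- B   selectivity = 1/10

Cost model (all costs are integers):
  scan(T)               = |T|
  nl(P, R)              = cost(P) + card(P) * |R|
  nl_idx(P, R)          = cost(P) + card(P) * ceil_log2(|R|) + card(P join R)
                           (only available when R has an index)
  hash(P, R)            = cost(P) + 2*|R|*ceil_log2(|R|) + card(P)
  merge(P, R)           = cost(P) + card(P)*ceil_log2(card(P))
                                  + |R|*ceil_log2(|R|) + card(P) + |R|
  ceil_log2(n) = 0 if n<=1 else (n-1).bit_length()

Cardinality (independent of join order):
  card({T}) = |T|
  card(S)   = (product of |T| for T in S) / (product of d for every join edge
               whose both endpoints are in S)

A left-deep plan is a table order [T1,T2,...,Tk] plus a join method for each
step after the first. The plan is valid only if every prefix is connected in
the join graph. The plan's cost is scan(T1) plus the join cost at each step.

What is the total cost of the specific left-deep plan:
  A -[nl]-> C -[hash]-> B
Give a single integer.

2380

step 1: scan A: cost=20, card=20
step 2: join C via nl
    card(P join C) = 20*40/(5) = 160
    cost = 20 + 20*40 = 820
step 3: join B via hash
    card(P join B) = 160*100/(10) = 1600
    cost = 820 + 2*100*7 + 160 = 2380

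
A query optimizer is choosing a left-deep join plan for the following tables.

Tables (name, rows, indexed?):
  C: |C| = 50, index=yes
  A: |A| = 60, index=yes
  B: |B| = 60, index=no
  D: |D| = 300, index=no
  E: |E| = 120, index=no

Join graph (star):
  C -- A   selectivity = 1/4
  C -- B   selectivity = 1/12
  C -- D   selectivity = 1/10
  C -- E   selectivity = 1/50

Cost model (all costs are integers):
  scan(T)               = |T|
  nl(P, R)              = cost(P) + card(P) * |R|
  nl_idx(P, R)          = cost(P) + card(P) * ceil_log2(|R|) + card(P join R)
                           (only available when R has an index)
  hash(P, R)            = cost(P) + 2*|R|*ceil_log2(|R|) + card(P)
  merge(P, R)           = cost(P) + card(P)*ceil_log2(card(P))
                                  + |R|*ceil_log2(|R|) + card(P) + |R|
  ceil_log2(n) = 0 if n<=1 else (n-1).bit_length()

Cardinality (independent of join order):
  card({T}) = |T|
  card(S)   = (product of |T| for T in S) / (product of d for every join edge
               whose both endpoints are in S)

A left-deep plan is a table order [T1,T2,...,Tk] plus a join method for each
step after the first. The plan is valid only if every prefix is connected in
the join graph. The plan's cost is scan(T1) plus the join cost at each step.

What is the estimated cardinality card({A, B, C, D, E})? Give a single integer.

270000

Tables in S: A(60), B(60), C(50), D(300), E(120)
Edges inside S: C-A(d=4), C-B(d=12), C-D(d=10), C-E(d=50)
numerator = 60 * 60 * 50 * 300 * 120 = 6480000000
denominator = 4 * 12 * 10 * 50 = 24000
card(S) = 6480000000 / 24000 = 270000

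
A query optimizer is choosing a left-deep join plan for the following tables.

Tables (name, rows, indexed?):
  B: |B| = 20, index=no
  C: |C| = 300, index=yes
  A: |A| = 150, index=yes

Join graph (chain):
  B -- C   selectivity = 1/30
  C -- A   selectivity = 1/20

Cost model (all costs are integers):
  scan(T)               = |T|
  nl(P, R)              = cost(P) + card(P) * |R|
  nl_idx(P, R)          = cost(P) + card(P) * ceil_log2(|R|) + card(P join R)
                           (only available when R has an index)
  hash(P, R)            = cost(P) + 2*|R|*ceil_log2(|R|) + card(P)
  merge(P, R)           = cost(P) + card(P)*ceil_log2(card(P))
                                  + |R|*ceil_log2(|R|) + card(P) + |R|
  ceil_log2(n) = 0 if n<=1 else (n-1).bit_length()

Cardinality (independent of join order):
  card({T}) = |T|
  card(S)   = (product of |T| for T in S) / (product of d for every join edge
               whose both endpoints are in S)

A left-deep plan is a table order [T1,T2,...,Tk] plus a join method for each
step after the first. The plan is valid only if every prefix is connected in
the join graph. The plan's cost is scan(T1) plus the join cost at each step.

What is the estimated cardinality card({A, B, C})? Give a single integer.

Tables in S: A(150), B(20), C(300)
Edges inside S: B-C(d=30), C-A(d=20)
numerator = 150 * 20 * 300 = 900000
denominator = 30 * 20 = 600
card(S) = 900000 / 600 = 1500

1500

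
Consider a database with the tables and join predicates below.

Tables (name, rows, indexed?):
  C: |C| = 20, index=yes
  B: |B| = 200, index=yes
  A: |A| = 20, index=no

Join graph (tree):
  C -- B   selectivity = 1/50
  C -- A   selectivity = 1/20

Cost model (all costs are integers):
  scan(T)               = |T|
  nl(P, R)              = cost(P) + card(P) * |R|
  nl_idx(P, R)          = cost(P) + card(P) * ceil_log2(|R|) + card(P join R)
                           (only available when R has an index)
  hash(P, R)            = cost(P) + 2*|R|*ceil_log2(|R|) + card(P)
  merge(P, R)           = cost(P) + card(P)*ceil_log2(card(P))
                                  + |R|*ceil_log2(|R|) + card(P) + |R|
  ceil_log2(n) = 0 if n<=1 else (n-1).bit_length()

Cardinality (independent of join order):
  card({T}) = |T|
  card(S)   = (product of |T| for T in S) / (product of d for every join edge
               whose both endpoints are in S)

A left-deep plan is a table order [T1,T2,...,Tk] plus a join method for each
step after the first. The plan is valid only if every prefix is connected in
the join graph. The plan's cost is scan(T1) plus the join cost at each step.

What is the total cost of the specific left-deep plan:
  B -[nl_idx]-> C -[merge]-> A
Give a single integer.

step 1: scan B: cost=200, card=200
step 2: join C via nl_idx
    card(P join C) = 200*20/(50) = 80
    cost = 200 + 200*5 + 80 = 1280
step 3: join A via merge
    card(P join A) = 80*20/(20) = 80
    cost = 1280 + 80*7 + 20*5 + 80 + 20 = 2040

2040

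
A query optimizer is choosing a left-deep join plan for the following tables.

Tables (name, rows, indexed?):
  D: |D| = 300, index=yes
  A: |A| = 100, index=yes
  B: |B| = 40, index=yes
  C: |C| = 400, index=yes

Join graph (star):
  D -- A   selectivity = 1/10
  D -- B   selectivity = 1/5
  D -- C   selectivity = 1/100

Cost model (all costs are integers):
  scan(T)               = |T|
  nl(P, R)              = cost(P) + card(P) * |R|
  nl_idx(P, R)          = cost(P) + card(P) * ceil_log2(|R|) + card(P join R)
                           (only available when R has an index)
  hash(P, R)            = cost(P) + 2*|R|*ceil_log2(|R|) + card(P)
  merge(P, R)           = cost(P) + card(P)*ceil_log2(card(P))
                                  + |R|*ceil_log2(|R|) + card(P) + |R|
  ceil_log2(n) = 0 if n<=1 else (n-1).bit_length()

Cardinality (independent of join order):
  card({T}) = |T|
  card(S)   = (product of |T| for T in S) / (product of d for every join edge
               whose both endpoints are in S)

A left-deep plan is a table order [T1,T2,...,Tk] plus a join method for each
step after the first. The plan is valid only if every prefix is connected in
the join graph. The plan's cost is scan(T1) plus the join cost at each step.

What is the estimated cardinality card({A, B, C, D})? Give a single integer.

Tables in S: A(100), B(40), C(400), D(300)
Edges inside S: D-A(d=10), D-B(d=5), D-C(d=100)
numerator = 100 * 40 * 400 * 300 = 480000000
denominator = 10 * 5 * 100 = 5000
card(S) = 480000000 / 5000 = 96000

96000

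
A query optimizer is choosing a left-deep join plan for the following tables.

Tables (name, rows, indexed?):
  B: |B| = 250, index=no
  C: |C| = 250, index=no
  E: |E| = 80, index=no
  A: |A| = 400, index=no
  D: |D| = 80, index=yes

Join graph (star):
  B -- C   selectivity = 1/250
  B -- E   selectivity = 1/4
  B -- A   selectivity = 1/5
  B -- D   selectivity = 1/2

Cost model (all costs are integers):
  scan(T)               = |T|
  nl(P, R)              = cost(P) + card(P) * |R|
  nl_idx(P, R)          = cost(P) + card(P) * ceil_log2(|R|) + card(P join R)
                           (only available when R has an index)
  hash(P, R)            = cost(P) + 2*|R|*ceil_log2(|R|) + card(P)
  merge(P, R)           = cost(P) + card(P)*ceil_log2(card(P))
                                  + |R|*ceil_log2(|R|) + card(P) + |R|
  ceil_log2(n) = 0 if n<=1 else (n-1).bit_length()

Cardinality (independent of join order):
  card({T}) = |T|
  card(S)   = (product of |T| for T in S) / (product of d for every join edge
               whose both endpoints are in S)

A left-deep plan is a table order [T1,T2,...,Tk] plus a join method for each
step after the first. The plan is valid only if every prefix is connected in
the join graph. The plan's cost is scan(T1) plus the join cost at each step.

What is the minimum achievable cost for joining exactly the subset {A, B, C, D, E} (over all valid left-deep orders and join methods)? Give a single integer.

219190

Selinger DP over subsets of {A,B,C,D,E}:
  {B}: scan cost=250, card=250
  {C}: scan cost=250, card=250
  {E}: scan cost=80, card=80
  {A}: scan cost=400, card=400
  {D}: scan cost=80, card=80
  {BC}: card=250; try (C,hash)→4500, (B,hash)→4500, (C,merge)→4750, (B,merge)→4750, (C,nl)→62750, (B,nl)→62750; best=4500 via (C,hash)
  {BE}: card=5000; try (E,hash)→1620, (B,merge)→2970, (E,merge)→3140, (B,hash)→4160, (B,nl)→20080, (E,nl)→20250; best=1620 via (E,hash)
  {AB}: card=20000; try (B,hash)→4800, (A,merge)→6500, (B,merge)→6650, (A,hash)→7700, (A,nl)→100250, (B,nl)→100400; best=4800 via (B,hash)
  {BD}: card=10000; try (D,hash)→1620, (B,merge)→2970, (D,merge)→3140, (B,hash)→4160, (D,nl_idx)→12000, (B,nl)→20080 …(+1); best=1620 via (D,hash)
  {BCE}: card=5000; try (E,hash)→5870, (E,merge)→7390, (C,hash)→10620, (E,nl)→24500, (C,merge)→73870, (C,nl)→1251620; best=5870 via (E,hash)
  {ABC}: card=20000; try (A,merge)→10750, (A,hash)→11950, (C,hash)→28800, (A,nl)→104500, (C,merge)→327050, (C,nl)→5004800; best=10750 via (A,merge)
  {BCD}: card=10000; try (D,hash)→5870, (D,merge)→7390, (C,hash)→15620, (D,nl_idx)→16250, (D,nl)→24500, (C,merge)→153870 …(+1); best=5870 via (D,hash)
  {ABE}: card=400000; try (A,hash)→13820, (E,hash)→25920, (A,merge)→75620, (E,merge)→325440, (E,nl)→1604800, (A,nl)→2001620; best=13820 via (A,hash)
  {BDE}: card=200000; try (D,hash)→7740, (E,hash)→12740, (D,merge)→72260, (E,merge)→152260, (D,nl_idx)→236620, (D,nl)→401620 …(+1); best=7740 via (D,hash)
  {ABD}: card=800000; try (A,hash)→18820, (D,hash)→25920, (A,merge)→155620, (D,merge)→325440, (D,nl_idx)→944800, (D,nl)→1604800 …(+1); best=18820 via (A,hash)
  {ABCE}: card=400000; try (A,hash)→18070, (E,hash)→31870, (A,merge)→79870, (E,merge)→331390, (C,hash)→417820, (E,nl)→1610750 …(+3); best=18070 via (A,hash)
  {BCDE}: card=200000; try (D,hash)→11990, (E,hash)→16990, (D,merge)→76510, (E,merge)→156510, (C,hash)→211740, (D,nl_idx)→240870 …(+4); best=11990 via (D,hash)
  {ABCD}: card=800000; try (A,hash)→23070, (D,hash)→31870, (A,merge)→159870, (D,merge)→331390, (C,hash)→822820, (D,nl_idx)→950750 …(+4); best=23070 via (A,hash)
  {ABDE}: card=16000000; try (A,hash)→214940, (D,hash)→414940, (E,hash)→819940, (A,merge)→3811740, (D,merge)→8014460, (E,merge)→16819460 …(+4); best=214940 via (A,hash)
  {ABCDE}: card=16000000; try (A,hash)→219190, (D,hash)→419190, (E,hash)→824190, (A,merge)→3815990, (D,merge)→8018710, (C,hash)→16218940 …(+7); best=219190 via (A,hash)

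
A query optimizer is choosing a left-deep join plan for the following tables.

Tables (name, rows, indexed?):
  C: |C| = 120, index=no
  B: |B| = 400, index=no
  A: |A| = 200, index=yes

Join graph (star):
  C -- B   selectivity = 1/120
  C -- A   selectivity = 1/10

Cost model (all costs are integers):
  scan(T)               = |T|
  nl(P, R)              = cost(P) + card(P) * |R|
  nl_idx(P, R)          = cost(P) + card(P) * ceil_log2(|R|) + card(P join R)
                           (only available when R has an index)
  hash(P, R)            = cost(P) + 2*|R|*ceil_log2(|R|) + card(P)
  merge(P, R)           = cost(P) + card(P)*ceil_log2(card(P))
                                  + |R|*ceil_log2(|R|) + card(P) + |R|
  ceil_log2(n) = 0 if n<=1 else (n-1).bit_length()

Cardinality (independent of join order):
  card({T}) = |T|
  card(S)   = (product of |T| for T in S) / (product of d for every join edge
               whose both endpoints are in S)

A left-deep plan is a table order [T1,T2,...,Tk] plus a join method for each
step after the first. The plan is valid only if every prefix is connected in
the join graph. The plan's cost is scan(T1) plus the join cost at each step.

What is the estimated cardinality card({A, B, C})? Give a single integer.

Tables in S: A(200), B(400), C(120)
Edges inside S: C-B(d=120), C-A(d=10)
numerator = 200 * 400 * 120 = 9600000
denominator = 120 * 10 = 1200
card(S) = 9600000 / 1200 = 8000

8000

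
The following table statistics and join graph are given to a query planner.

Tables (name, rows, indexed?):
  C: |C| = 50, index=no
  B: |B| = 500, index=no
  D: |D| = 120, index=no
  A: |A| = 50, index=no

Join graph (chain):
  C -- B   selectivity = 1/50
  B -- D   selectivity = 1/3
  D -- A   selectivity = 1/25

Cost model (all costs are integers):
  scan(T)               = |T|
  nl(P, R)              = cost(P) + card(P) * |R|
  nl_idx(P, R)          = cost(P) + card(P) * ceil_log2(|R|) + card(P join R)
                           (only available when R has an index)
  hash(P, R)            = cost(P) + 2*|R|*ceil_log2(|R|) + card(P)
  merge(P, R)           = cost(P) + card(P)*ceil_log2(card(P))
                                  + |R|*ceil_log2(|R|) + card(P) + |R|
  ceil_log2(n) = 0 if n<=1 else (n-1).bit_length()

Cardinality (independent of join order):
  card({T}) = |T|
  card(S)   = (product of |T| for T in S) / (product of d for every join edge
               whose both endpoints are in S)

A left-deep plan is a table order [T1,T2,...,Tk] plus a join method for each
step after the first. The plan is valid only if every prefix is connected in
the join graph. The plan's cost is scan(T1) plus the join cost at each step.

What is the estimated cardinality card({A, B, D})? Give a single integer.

40000

Tables in S: A(50), B(500), D(120)
Edges inside S: B-D(d=3), D-A(d=25)
numerator = 50 * 500 * 120 = 3000000
denominator = 3 * 25 = 75
card(S) = 3000000 / 75 = 40000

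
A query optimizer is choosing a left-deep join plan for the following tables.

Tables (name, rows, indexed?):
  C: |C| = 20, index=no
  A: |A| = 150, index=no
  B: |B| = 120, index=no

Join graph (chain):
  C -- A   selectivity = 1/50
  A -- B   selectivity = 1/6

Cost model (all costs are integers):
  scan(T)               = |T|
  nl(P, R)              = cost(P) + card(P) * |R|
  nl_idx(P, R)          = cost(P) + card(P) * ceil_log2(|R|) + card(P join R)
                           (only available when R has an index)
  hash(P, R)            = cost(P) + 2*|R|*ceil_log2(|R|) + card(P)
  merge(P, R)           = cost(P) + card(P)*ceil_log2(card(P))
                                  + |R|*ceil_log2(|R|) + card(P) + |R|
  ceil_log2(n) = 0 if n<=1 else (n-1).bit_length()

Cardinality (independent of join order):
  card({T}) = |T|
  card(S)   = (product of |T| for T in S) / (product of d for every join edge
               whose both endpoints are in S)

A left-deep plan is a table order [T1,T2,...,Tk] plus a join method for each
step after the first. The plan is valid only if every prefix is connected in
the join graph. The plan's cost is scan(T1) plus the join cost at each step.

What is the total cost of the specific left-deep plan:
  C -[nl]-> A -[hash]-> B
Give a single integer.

step 1: scan C: cost=20, card=20
step 2: join A via nl
    card(P join A) = 20*150/(50) = 60
    cost = 20 + 20*150 = 3020
step 3: join B via hash
    card(P join B) = 60*120/(6) = 1200
    cost = 3020 + 2*120*7 + 60 = 4760

4760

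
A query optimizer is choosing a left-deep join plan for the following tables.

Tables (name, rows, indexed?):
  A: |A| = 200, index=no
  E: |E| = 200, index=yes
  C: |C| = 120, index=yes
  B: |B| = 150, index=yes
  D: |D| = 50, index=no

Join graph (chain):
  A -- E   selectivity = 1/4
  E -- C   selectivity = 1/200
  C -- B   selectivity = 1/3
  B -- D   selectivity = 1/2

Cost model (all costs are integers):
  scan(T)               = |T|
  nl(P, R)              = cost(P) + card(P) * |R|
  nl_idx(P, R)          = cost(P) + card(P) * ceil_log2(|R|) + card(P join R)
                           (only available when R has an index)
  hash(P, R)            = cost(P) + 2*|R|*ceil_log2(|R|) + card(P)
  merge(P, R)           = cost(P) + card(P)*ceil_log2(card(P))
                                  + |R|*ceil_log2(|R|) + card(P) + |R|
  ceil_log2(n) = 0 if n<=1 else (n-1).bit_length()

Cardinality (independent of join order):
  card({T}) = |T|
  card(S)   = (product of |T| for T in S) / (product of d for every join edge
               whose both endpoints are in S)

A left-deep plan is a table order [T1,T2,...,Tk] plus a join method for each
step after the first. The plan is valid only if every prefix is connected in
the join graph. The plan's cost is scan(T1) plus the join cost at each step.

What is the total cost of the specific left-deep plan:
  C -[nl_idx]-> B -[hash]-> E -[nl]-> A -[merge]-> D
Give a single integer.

step 1: scan C: cost=120, card=120
step 2: join B via nl_idx
    card(P join B) = 120*150/(3) = 6000
    cost = 120 + 120*8 + 6000 = 7080
step 3: join E via hash
    card(P join E) = 6000*200/(200) = 6000
    cost = 7080 + 2*200*8 + 6000 = 16280
step 4: join A via nl
    card(P join A) = 6000*200/(4) = 300000
    cost = 16280 + 6000*200 = 1216280
step 5: join D via merge
    card(P join D) = 300000*50/(2) = 7500000
    cost = 1216280 + 300000*19 + 50*6 + 300000 + 50 = 7216630

7216630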